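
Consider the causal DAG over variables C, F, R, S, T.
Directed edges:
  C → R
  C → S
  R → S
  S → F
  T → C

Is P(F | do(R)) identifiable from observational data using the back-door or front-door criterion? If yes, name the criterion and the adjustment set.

desc(R)\{R}={F,S}; candidates ⊆ {C,T}.
size 0: {}; under {} R still reaches {C,F,S,T} ∋ F.
{C}: R⊥F given {C} in G with R→· removed — back-door holds.
P(F|do(R)) = Σ_{C} P(F|R,C)·P(C).

P(F|do(R)): backdoor, adjust for {C}.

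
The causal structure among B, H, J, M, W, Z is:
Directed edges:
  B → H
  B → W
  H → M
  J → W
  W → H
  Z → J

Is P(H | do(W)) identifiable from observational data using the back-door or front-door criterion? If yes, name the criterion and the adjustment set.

P(H|do(W)): backdoor, adjust for {B}.

desc(W)\{W}={H,M}; candidates ⊆ {B,J,Z}.
size 0: {}; under {} W still reaches {B,H,J,M,Z} ∋ H.
{B}: W⊥H given {B} in G with W→· removed — back-door holds.
P(H|do(W)) = Σ_{B} P(H|W,B)·P(B).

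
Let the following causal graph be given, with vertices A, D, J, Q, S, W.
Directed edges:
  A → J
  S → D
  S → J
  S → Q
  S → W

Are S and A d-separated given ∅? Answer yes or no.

Yes — S ⊥ A | ∅.

Bayes-Ball from S | ∅ reaches {D,J,Q,W}.
A ∉ reach(S|∅) ⇒ S ⊥ A | ∅.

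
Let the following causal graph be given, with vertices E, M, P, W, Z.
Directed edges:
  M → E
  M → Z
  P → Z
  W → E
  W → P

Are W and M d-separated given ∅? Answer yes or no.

Bayes-Ball from W | ∅ reaches {E,P,Z}.
M ∉ reach(W|∅) ⇒ W ⊥ M | ∅.

Yes — W ⊥ M | ∅.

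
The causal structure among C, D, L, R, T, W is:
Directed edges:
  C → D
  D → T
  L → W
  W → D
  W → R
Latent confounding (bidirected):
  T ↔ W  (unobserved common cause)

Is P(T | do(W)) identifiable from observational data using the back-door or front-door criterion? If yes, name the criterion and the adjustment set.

P(T|do(W)): frontdoor, adjust for {D}.

desc(W)\{W}={D,R,T}; candidates ⊆ {C,L}.
W↔T: latent back-door arc(s) into W.
size 0: {}; under {} W still reaches {L,T} ∋ T.
size 1: {C}, {L}; under {C} W still reaches {L,T} ∋ T.
size 2: {C,L}; under {C,L} W still reaches {T} ∋ T.
W↔T cannot be blocked by any observed set — no back-door set.
{D}: (i) intercepts every directed W→T path; (ii) no back-door W→{D}; (iii) {W} blocks every back-door {D}→T. Front-door holds.
P(T|do(W)) = Σ_{D} P(D|W) Σ_{W'} P(T|D,W')P(W').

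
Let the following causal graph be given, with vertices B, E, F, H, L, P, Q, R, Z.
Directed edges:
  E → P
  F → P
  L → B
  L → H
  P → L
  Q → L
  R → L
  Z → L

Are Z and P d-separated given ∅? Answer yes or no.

Bayes-Ball from Z | ∅ reaches {B,H,L}.
P ∉ reach(Z|∅) ⇒ Z ⊥ P | ∅.

Yes — Z ⊥ P | ∅.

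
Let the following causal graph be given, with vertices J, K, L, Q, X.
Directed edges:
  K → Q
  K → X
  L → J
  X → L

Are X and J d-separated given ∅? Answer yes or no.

No — X and J are d-connected given ∅.

Bayes-Ball from X | ∅ reaches {J,K,L,Q}.
J ∈ reach(X|∅) ⇒ X ⊥̸ J | ∅.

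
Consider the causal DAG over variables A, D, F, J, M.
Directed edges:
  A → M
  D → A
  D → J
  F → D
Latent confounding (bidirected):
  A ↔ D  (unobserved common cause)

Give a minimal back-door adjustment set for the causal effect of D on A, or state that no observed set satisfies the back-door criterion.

desc(D)\{D}={A,J,M}; candidates ⊆ {F}.
D↔A: latent back-door arc(s) into D.
size 0: {}; under {} D still reaches {A,F,M} ∋ A.
size 1: {F}; under {F} D still reaches {A,M} ∋ A.
D↔A cannot be blocked by any observed set — no back-door set.

D→A: no observed back-door set.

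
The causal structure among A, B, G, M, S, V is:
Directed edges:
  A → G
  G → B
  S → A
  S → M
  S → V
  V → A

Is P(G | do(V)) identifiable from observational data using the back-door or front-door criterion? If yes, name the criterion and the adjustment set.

P(G|do(V)): backdoor, adjust for {S}.

desc(V)\{V}={A,B,G}; candidates ⊆ {M,S}.
size 0: {}; under {} V still reaches {A,B,G,M,S} ∋ G.
{S}: V⊥G given {S} in G with V→· removed — back-door holds.
P(G|do(V)) = Σ_{S} P(G|V,S)·P(S).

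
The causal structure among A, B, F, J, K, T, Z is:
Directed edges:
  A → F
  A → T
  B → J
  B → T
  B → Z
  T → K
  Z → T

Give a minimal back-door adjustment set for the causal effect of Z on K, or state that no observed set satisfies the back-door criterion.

Z→K: minimal back-door set {B}.

desc(Z)\{Z}={K,T}; candidates ⊆ {A,B,F,J}.
size 0: {}; under {} Z still reaches {B,J,K,T} ∋ K.
{B}: Z⊥K given {B} in G with Z→· removed — back-door holds.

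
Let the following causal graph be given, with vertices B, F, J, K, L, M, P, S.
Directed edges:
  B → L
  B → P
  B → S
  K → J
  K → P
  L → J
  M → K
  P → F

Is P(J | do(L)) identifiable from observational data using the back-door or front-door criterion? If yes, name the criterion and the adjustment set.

P(J|do(L)): backdoor, adjust for ∅.

desc(L)\{L}={J}; candidates ⊆ {B,F,K,M,P,S}.
∅: L⊥J given ∅ in G with L→· removed — back-door holds.
P(J|do(L)) = P(J|L) — no adjustment needed.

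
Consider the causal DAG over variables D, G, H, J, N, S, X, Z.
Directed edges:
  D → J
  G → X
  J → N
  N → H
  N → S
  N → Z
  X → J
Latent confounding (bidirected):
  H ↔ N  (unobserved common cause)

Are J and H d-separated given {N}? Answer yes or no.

No — J and H are d-connected given {N}.

Bayes-Ball from J | {N} reaches {D,G,H,X}.
H ∈ reach(J|{N}) ⇒ J ⊥̸ H | {N}.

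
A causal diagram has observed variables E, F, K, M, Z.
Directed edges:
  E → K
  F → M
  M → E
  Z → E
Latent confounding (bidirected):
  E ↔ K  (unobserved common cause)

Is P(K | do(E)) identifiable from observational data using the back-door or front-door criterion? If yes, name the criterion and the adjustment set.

desc(E)\{E}={K}; candidates ⊆ {F,M,Z}.
E↔K: latent back-door arc(s) into E.
size 0: {}; under {} E still reaches {F,K,M,Z} ∋ K.
size 1: {F}, {M}, {Z}; under {F} E still reaches {K,M,Z} ∋ K.
size 2: {F,M}, {F,Z}, {M,Z}; under {F,M} E still reaches {K,Z} ∋ K.
E↔K cannot be blocked by any observed set — no back-door set.
No mediator lies on a directed E→…→K path.
Neither criterion identifies P(K|do(E)) in this graph.

P(K|do(E)): not identifiable (no BD/FD set).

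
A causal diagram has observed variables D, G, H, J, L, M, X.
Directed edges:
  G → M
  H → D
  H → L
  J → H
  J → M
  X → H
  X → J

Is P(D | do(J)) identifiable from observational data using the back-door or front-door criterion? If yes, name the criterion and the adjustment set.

P(D|do(J)): backdoor, adjust for {X}.

desc(J)\{J}={D,H,L,M}; candidates ⊆ {G,X}.
size 0: {}; under {} J still reaches {D,H,L,X} ∋ D.
{X}: J⊥D given {X} in G with J→· removed — back-door holds.
P(D|do(J)) = Σ_{X} P(D|J,X)·P(X).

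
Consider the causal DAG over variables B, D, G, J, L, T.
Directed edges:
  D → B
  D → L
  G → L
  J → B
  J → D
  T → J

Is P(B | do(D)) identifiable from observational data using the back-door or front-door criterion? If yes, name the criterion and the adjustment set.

P(B|do(D)): backdoor, adjust for {J}.

desc(D)\{D}={B,L}; candidates ⊆ {G,J,T}.
size 0: {}; under {} D still reaches {B,J,T} ∋ B.
{J}: D⊥B given {J} in G with D→· removed — back-door holds.
P(B|do(D)) = Σ_{J} P(B|D,J)·P(J).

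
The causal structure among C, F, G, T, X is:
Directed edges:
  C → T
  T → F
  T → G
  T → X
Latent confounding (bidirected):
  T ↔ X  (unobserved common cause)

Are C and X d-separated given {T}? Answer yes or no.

No — C and X are d-connected given {T}.

Bayes-Ball from C | {T} reaches {X}.
X ∈ reach(C|{T}) ⇒ C ⊥̸ X | {T}.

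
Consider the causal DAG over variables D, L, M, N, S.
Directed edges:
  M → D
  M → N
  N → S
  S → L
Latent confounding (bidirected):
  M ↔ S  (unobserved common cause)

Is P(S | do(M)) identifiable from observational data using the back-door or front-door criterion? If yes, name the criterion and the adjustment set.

P(S|do(M)): frontdoor, adjust for {N}.

desc(M)\{M}={D,L,N,S}; candidates ⊆ {—}.
M↔S: latent back-door arc(s) into M.
size 0: {}; under {} M still reaches {L,S} ∋ S.
M↔S cannot be blocked by any observed set — no back-door set.
{N}: (i) intercepts every directed M→S path; (ii) no back-door M→{N}; (iii) {M} blocks every back-door {N}→S. Front-door holds.
P(S|do(M)) = Σ_{N} P(N|M) Σ_{M'} P(S|N,M')P(M').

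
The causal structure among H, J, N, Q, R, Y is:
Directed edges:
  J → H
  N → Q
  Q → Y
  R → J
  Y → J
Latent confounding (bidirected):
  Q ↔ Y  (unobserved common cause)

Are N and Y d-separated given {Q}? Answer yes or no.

No — N and Y are d-connected given {Q}.

Bayes-Ball from N | {Q} reaches {H,J,Y}.
Y ∈ reach(N|{Q}) ⇒ N ⊥̸ Y | {Q}.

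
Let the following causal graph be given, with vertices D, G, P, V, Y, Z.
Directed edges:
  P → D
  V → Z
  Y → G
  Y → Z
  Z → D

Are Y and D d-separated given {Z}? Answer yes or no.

Bayes-Ball from Y | {Z} reaches {G,V}.
D ∉ reach(Y|{Z}) ⇒ Y ⊥ D | {Z}.

Yes — Y ⊥ D | {Z}.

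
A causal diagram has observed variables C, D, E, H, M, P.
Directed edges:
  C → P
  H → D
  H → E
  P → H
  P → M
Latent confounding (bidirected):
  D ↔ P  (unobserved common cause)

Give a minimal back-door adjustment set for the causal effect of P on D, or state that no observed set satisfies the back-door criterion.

P→D: no observed back-door set.

desc(P)\{P}={D,E,H,M}; candidates ⊆ {C}.
P↔D: latent back-door arc(s) into P.
size 0: {}; under {} P still reaches {C,D} ∋ D.
size 1: {C}; under {C} P still reaches {D} ∋ D.
P↔D cannot be blocked by any observed set — no back-door set.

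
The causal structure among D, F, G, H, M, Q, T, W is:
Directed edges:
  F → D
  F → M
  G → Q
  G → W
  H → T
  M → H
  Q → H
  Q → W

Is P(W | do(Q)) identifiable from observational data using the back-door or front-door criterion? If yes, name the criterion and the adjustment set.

desc(Q)\{Q}={H,T,W}; candidates ⊆ {D,F,G,M}.
size 0: {}; under {} Q still reaches {G,W} ∋ W.
{G}: Q⊥W given {G} in G with Q→· removed — back-door holds.
P(W|do(Q)) = Σ_{G} P(W|Q,G)·P(G).

P(W|do(Q)): backdoor, adjust for {G}.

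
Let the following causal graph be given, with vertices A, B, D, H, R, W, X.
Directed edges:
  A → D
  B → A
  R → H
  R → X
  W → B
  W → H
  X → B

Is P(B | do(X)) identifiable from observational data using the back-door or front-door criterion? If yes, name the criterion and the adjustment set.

desc(X)\{X}={A,B,D}; candidates ⊆ {H,R,W}.
∅: X⊥B given ∅ in G with X→· removed — back-door holds.
P(B|do(X)) = P(B|X) — no adjustment needed.

P(B|do(X)): backdoor, adjust for ∅.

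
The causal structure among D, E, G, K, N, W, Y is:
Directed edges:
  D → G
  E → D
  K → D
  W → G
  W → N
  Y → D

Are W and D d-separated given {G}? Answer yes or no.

No — W and D are d-connected given {G}.

Bayes-Ball from W | {G} reaches {D,E,K,N,Y}.
D ∈ reach(W|{G}) ⇒ W ⊥̸ D | {G}.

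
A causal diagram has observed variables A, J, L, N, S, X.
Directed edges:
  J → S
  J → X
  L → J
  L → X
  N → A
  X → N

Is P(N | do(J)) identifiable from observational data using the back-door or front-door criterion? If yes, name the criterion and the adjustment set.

P(N|do(J)): backdoor, adjust for {L}.

desc(J)\{J}={A,N,S,X}; candidates ⊆ {L}.
size 0: {}; under {} J still reaches {A,L,N,X} ∋ N.
{L}: J⊥N given {L} in G with J→· removed — back-door holds.
P(N|do(J)) = Σ_{L} P(N|J,L)·P(L).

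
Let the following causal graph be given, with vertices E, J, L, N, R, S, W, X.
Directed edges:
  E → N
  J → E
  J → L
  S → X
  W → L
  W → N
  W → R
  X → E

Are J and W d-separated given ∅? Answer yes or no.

Bayes-Ball from J | ∅ reaches {E,L,N}.
W ∉ reach(J|∅) ⇒ J ⊥ W | ∅.

Yes — J ⊥ W | ∅.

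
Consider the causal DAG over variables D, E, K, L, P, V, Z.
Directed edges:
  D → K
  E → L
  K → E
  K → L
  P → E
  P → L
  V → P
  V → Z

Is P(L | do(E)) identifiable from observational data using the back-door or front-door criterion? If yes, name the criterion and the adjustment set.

P(L|do(E)): backdoor, adjust for {K, P}.

desc(E)\{E}={L}; candidates ⊆ {D,K,P,V,Z}.
size 0: {}; under {} E still reaches {D,K,L,P,V,Z} ∋ L.
size 1: {D}, {K}, {P} …(+2); under {D} E still reaches {K,L,P,V,Z} ∋ L.
{K,P}: E⊥L given {K,P} in G with E→· removed — back-door holds.
P(L|do(E)) = Σ_{K,P} P(L|E,K,P)·P(K,P).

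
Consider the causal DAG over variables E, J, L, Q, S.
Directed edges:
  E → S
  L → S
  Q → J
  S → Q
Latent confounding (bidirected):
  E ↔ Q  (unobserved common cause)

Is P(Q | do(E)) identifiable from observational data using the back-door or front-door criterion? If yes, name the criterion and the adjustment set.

P(Q|do(E)): frontdoor, adjust for {S}.

desc(E)\{E}={J,Q,S}; candidates ⊆ {L}.
E↔Q: latent back-door arc(s) into E.
size 0: {}; under {} E still reaches {J,Q} ∋ Q.
size 1: {L}; under {L} E still reaches {J,Q} ∋ Q.
E↔Q cannot be blocked by any observed set — no back-door set.
{S}: (i) intercepts every directed E→Q path; (ii) no back-door E→{S}; (iii) {E} blocks every back-door {S}→Q. Front-door holds.
P(Q|do(E)) = Σ_{S} P(S|E) Σ_{E'} P(Q|S,E')P(E').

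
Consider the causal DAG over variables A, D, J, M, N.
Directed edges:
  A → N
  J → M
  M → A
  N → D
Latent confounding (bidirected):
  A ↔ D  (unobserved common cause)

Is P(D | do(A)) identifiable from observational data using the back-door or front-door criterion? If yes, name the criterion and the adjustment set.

P(D|do(A)): frontdoor, adjust for {N}.

desc(A)\{A}={D,N}; candidates ⊆ {J,M}.
A↔D: latent back-door arc(s) into A.
size 0: {}; under {} A still reaches {D,J,M} ∋ D.
size 1: {J}, {M}; under {J} A still reaches {D,M} ∋ D.
size 2: {J,M}; under {J,M} A still reaches {D} ∋ D.
A↔D cannot be blocked by any observed set — no back-door set.
{N}: (i) intercepts every directed A→D path; (ii) no back-door A→{N}; (iii) {A} blocks every back-door {N}→D. Front-door holds.
P(D|do(A)) = Σ_{N} P(N|A) Σ_{A'} P(D|N,A')P(A').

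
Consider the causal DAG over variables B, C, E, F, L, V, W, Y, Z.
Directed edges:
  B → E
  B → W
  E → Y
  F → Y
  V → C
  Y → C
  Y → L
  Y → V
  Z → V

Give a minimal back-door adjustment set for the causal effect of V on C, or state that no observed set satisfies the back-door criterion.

desc(V)\{V}={C}; candidates ⊆ {B,E,F,L,W,Y,Z}.
size 0: {}; under {} V still reaches {B,C,E,F,L,W,Y,Z} ∋ C.
{Y}: V⊥C given {Y} in G with V→· removed — back-door holds.

V→C: minimal back-door set {Y}.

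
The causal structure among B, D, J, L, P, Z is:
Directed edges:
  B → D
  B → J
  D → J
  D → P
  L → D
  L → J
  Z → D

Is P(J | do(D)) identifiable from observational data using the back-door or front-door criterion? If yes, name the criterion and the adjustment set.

desc(D)\{D}={J,P}; candidates ⊆ {B,L,Z}.
size 0: {}; under {} D still reaches {B,J,L,Z} ∋ J.
size 1: {B}, {L}, {Z}; under {B} D still reaches {J,L,Z} ∋ J.
{B,L}: D⊥J given {B,L} in G with D→· removed — back-door holds.
P(J|do(D)) = Σ_{B,L} P(J|D,B,L)·P(B,L).

P(J|do(D)): backdoor, adjust for {B, L}.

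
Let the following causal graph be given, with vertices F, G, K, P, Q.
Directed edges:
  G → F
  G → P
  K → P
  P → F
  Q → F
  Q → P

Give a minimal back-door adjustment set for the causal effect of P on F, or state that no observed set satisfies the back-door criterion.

desc(P)\{P}={F}; candidates ⊆ {G,K,Q}.
size 0: {}; under {} P still reaches {F,G,K,Q} ∋ F.
size 1: {G}, {K}, {Q}; under {G} P still reaches {F,K,Q} ∋ F.
{G,Q}: P⊥F given {G,Q} in G with P→· removed — back-door holds.

P→F: minimal back-door set {G, Q}.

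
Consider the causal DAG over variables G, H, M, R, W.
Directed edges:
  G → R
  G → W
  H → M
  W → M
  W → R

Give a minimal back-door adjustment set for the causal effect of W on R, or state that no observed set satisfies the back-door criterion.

W→R: minimal back-door set {G}.

desc(W)\{W}={M,R}; candidates ⊆ {G,H}.
size 0: {}; under {} W still reaches {G,R} ∋ R.
{G}: W⊥R given {G} in G with W→· removed — back-door holds.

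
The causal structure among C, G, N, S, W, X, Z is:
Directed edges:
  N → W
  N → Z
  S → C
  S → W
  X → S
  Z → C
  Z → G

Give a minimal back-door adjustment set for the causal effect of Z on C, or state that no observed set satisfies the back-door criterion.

desc(Z)\{Z}={C,G}; candidates ⊆ {N,S,W,X}.
∅: Z⊥C given ∅ in G with Z→· removed — back-door holds.

Z→C: minimal back-door set ∅.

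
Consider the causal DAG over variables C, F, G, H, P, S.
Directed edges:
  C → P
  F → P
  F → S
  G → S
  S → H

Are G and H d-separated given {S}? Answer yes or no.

Yes — G ⊥ H | {S}.

Bayes-Ball from G | {S} reaches {F,P}.
H ∉ reach(G|{S}) ⇒ G ⊥ H | {S}.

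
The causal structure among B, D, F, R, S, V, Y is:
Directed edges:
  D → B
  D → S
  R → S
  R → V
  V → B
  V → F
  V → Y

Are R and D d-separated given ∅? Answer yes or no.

Yes — R ⊥ D | ∅.

Bayes-Ball from R | ∅ reaches {B,F,S,V,Y}.
D ∉ reach(R|∅) ⇒ R ⊥ D | ∅.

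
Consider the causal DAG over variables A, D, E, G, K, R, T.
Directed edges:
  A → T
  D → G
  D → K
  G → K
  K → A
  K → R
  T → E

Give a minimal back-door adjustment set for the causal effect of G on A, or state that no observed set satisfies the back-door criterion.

desc(G)\{G}={A,E,K,R,T}; candidates ⊆ {D}.
size 0: {}; under {} G still reaches {A,D,E,K,R,T} ∋ A.
{D}: G⊥A given {D} in G with G→· removed — back-door holds.

G→A: minimal back-door set {D}.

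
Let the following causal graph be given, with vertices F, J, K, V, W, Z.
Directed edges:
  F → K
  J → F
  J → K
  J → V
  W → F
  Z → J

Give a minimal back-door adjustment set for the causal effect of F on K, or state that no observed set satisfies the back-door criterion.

F→K: minimal back-door set {J}.

desc(F)\{F}={K}; candidates ⊆ {J,V,W,Z}.
size 0: {}; under {} F still reaches {J,K,V,W,Z} ∋ K.
{J}: F⊥K given {J} in G with F→· removed — back-door holds.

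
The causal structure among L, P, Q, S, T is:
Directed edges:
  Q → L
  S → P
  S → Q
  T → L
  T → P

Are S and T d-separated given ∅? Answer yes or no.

Yes — S ⊥ T | ∅.

Bayes-Ball from S | ∅ reaches {L,P,Q}.
T ∉ reach(S|∅) ⇒ S ⊥ T | ∅.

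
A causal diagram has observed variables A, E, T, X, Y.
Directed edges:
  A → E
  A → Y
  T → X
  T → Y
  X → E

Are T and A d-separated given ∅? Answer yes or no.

Bayes-Ball from T | ∅ reaches {E,X,Y}.
A ∉ reach(T|∅) ⇒ T ⊥ A | ∅.

Yes — T ⊥ A | ∅.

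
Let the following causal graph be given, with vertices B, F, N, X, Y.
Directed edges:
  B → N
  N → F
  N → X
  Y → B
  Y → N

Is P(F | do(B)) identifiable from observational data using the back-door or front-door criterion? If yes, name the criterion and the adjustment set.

P(F|do(B)): backdoor, adjust for {Y}.

desc(B)\{B}={F,N,X}; candidates ⊆ {Y}.
size 0: {}; under {} B still reaches {F,N,X,Y} ∋ F.
{Y}: B⊥F given {Y} in G with B→· removed — back-door holds.
P(F|do(B)) = Σ_{Y} P(F|B,Y)·P(Y).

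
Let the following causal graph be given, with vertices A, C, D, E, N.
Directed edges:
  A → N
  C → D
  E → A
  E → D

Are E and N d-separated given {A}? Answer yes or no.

Yes — E ⊥ N | {A}.

Bayes-Ball from E | {A} reaches {D}.
N ∉ reach(E|{A}) ⇒ E ⊥ N | {A}.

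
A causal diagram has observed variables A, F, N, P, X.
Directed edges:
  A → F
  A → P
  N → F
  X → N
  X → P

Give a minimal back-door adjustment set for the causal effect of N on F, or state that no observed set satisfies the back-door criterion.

desc(N)\{N}={F}; candidates ⊆ {A,P,X}.
∅: N⊥F given ∅ in G with N→· removed — back-door holds.

N→F: minimal back-door set ∅.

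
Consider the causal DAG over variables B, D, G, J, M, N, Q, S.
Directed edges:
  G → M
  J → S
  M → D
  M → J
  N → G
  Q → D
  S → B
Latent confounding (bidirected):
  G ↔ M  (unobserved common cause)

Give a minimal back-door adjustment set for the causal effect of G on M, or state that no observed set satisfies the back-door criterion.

G→M: no observed back-door set.

desc(G)\{G}={B,D,J,M,S}; candidates ⊆ {N,Q}.
G↔M: latent back-door arc(s) into G.
size 0: {}; under {} G still reaches {B,D,J,M,N,S} ∋ M.
size 1: {N}, {Q}; under {N} G still reaches {B,D,J,M,S} ∋ M.
size 2: {N,Q}; under {N,Q} G still reaches {B,D,J,M,S} ∋ M.
G↔M cannot be blocked by any observed set — no back-door set.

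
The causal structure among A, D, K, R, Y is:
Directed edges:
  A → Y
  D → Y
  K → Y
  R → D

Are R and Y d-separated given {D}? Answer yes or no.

Bayes-Ball from R | {D} reaches ∅.
Y ∉ reach(R|{D}) ⇒ R ⊥ Y | {D}.

Yes — R ⊥ Y | {D}.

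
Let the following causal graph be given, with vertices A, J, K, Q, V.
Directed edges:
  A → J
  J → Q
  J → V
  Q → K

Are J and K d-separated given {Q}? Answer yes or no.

Bayes-Ball from J | {Q} reaches {A,V}.
K ∉ reach(J|{Q}) ⇒ J ⊥ K | {Q}.

Yes — J ⊥ K | {Q}.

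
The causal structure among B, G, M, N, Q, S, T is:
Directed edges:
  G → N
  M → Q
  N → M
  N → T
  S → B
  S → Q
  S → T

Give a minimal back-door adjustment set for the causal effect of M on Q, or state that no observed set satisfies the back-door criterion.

M→Q: minimal back-door set ∅.

desc(M)\{M}={Q}; candidates ⊆ {B,G,N,S,T}.
∅: M⊥Q given ∅ in G with M→· removed — back-door holds.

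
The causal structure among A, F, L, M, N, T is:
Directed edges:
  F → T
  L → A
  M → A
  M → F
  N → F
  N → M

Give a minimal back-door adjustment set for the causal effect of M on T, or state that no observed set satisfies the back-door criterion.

M→T: minimal back-door set {N}.

desc(M)\{M}={A,F,T}; candidates ⊆ {L,N}.
size 0: {}; under {} M still reaches {F,N,T} ∋ T.
{N}: M⊥T given {N} in G with M→· removed — back-door holds.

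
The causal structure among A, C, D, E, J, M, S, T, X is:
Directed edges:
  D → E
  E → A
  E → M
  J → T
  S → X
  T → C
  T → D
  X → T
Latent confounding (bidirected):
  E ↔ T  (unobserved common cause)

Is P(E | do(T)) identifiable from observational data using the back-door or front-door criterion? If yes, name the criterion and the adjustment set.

desc(T)\{T}={A,C,D,E,M}; candidates ⊆ {J,S,X}.
T↔E: latent back-door arc(s) into T.
size 0: {}; under {} T still reaches {A,E,J,M,S,X} ∋ E.
size 1: {J}, {S}, {X}; under {J} T still reaches {A,E,M,S,X} ∋ E.
size 2: {J,S}, {J,X}, {S,X}; under {J,S} T still reaches {A,E,M,X} ∋ E.
T↔E cannot be blocked by any observed set — no back-door set.
{D}: (i) intercepts every directed T→E path; (ii) no back-door T→{D}; (iii) {T} blocks every back-door {D}→E. Front-door holds.
P(E|do(T)) = Σ_{D} P(D|T) Σ_{T'} P(E|D,T')P(T').

P(E|do(T)): frontdoor, adjust for {D}.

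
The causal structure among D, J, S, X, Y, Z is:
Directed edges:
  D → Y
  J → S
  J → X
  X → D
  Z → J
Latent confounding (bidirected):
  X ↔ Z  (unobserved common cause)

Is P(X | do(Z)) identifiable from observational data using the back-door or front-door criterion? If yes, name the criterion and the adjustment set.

desc(Z)\{Z}={D,J,S,X,Y}; candidates ⊆ {—}.
Z↔X: latent back-door arc(s) into Z.
size 0: {}; under {} Z still reaches {D,X,Y} ∋ X.
Z↔X cannot be blocked by any observed set — no back-door set.
{J}: (i) intercepts every directed Z→X path; (ii) no back-door Z→{J}; (iii) {Z} blocks every back-door {J}→X. Front-door holds.
P(X|do(Z)) = Σ_{J} P(J|Z) Σ_{Z'} P(X|J,Z')P(Z').

P(X|do(Z)): frontdoor, adjust for {J}.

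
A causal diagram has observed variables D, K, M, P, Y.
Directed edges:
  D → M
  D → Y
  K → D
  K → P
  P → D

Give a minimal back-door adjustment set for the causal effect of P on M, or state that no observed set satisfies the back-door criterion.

desc(P)\{P}={D,M,Y}; candidates ⊆ {K}.
size 0: {}; under {} P still reaches {D,K,M,Y} ∋ M.
{K}: P⊥M given {K} in G with P→· removed — back-door holds.

P→M: minimal back-door set {K}.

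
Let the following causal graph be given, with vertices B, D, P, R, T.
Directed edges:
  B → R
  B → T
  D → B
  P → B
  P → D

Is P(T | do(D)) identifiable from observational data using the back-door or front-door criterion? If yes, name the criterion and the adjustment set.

desc(D)\{D}={B,R,T}; candidates ⊆ {P}.
size 0: {}; under {} D still reaches {B,P,R,T} ∋ T.
{P}: D⊥T given {P} in G with D→· removed — back-door holds.
P(T|do(D)) = Σ_{P} P(T|D,P)·P(P).

P(T|do(D)): backdoor, adjust for {P}.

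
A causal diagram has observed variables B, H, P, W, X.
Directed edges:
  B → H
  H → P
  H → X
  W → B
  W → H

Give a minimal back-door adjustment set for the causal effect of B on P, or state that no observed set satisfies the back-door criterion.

B→P: minimal back-door set {W}.

desc(B)\{B}={H,P,X}; candidates ⊆ {W}.
size 0: {}; under {} B still reaches {H,P,W,X} ∋ P.
{W}: B⊥P given {W} in G with B→· removed — back-door holds.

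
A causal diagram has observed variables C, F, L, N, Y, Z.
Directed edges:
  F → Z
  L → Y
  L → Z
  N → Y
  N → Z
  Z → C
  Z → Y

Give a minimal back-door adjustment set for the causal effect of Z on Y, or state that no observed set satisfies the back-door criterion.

Z→Y: minimal back-door set {L, N}.

desc(Z)\{Z}={C,Y}; candidates ⊆ {F,L,N}.
size 0: {}; under {} Z still reaches {F,L,N,Y} ∋ Y.
size 1: {F}, {L}, {N}; under {F} Z still reaches {L,N,Y} ∋ Y.
{L,N}: Z⊥Y given {L,N} in G with Z→· removed — back-door holds.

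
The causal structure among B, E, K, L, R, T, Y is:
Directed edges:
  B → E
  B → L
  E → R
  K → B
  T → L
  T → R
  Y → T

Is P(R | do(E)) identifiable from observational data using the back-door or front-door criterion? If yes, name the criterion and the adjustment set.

P(R|do(E)): backdoor, adjust for ∅.

desc(E)\{E}={R}; candidates ⊆ {B,K,L,T,Y}.
∅: E⊥R given ∅ in G with E→· removed — back-door holds.
P(R|do(E)) = P(R|E) — no adjustment needed.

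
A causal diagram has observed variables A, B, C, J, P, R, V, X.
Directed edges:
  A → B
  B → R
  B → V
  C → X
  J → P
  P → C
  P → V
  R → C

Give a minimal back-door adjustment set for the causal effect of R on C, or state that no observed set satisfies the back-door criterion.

desc(R)\{R}={C,X}; candidates ⊆ {A,B,J,P,V}.
∅: R⊥C given ∅ in G with R→· removed — back-door holds.

R→C: minimal back-door set ∅.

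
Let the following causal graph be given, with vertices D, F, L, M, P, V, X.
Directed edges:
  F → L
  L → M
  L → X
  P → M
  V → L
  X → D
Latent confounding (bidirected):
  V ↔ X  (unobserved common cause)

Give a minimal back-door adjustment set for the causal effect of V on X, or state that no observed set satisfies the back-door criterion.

V→X: no observed back-door set.

desc(V)\{V}={D,L,M,X}; candidates ⊆ {F,P}.
V↔X: latent back-door arc(s) into V.
size 0: {}; under {} V still reaches {D,X} ∋ X.
size 1: {F}, {P}; under {F} V still reaches {D,X} ∋ X.
size 2: {F,P}; under {F,P} V still reaches {D,X} ∋ X.
V↔X cannot be blocked by any observed set — no back-door set.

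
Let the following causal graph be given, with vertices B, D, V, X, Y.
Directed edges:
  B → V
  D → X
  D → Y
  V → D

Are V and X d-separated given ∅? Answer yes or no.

Bayes-Ball from V | ∅ reaches {B,D,X,Y}.
X ∈ reach(V|∅) ⇒ V ⊥̸ X | ∅.

No — V and X are d-connected given ∅.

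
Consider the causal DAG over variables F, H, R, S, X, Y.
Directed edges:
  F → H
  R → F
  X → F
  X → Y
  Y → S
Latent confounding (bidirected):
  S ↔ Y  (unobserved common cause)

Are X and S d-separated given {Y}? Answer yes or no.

Bayes-Ball from X | {Y} reaches {F,H,S}.
S ∈ reach(X|{Y}) ⇒ X ⊥̸ S | {Y}.

No — X and S are d-connected given {Y}.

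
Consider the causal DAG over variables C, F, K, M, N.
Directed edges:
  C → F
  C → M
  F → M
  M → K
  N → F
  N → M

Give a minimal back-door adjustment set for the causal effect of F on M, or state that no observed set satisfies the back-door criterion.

F→M: minimal back-door set {C, N}.

desc(F)\{F}={K,M}; candidates ⊆ {C,N}.
size 0: {}; under {} F still reaches {C,K,M,N} ∋ M.
size 1: {C}, {N}; under {C} F still reaches {K,M,N} ∋ M.
{C,N}: F⊥M given {C,N} in G with F→· removed — back-door holds.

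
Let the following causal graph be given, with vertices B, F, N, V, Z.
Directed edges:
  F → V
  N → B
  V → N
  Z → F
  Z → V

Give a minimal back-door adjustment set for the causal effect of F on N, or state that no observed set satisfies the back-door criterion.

F→N: minimal back-door set {Z}.

desc(F)\{F}={B,N,V}; candidates ⊆ {Z}.
size 0: {}; under {} F still reaches {B,N,V,Z} ∋ N.
{Z}: F⊥N given {Z} in G with F→· removed — back-door holds.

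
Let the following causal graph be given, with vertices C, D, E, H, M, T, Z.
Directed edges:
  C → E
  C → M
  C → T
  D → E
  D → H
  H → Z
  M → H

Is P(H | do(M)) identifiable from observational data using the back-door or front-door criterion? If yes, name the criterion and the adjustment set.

desc(M)\{M}={H,Z}; candidates ⊆ {C,D,E,T}.
∅: M⊥H given ∅ in G with M→· removed — back-door holds.
P(H|do(M)) = P(H|M) — no adjustment needed.

P(H|do(M)): backdoor, adjust for ∅.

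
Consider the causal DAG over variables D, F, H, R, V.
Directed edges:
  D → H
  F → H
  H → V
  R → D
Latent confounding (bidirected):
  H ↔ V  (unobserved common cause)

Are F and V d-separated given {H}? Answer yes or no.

No — F and V are d-connected given {H}.

Bayes-Ball from F | {H} reaches {D,R,V}.
V ∈ reach(F|{H}) ⇒ F ⊥̸ V | {H}.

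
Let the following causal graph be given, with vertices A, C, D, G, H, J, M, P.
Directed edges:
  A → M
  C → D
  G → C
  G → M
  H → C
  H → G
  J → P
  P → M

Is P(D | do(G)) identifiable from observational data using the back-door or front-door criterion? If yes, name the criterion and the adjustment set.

desc(G)\{G}={C,D,M}; candidates ⊆ {A,H,J,P}.
size 0: {}; under {} G still reaches {C,D,H} ∋ D.
{H}: G⊥D given {H} in G with G→· removed — back-door holds.
P(D|do(G)) = Σ_{H} P(D|G,H)·P(H).

P(D|do(G)): backdoor, adjust for {H}.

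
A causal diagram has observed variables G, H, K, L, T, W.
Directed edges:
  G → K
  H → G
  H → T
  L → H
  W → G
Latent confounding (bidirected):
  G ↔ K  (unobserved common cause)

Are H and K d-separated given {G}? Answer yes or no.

No — H and K are d-connected given {G}.

Bayes-Ball from H | {G} reaches {K,L,T,W}.
K ∈ reach(H|{G}) ⇒ H ⊥̸ K | {G}.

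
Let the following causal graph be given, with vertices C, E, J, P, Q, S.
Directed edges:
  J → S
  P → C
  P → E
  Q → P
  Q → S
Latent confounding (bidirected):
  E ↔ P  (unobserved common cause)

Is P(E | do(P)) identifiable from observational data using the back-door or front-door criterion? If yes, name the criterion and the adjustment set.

desc(P)\{P}={C,E}; candidates ⊆ {J,Q,S}.
P↔E: latent back-door arc(s) into P.
size 0: {}; under {} P still reaches {E,Q,S} ∋ E.
size 1: {J}, {Q}, {S}; under {J} P still reaches {E,Q,S} ∋ E.
size 2: {J,Q}, {J,S}, {Q,S}; under {J,Q} P still reaches {E} ∋ E.
P↔E cannot be blocked by any observed set — no back-door set.
No mediator lies on a directed P→…→E path.
Neither criterion identifies P(E|do(P)) in this graph.

P(E|do(P)): not identifiable (no BD/FD set).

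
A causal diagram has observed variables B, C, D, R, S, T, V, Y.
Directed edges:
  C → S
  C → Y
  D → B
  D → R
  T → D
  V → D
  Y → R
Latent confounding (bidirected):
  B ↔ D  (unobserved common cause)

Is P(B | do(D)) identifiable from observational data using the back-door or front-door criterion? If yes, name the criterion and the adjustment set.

desc(D)\{D}={B,R}; candidates ⊆ {C,S,T,V,Y}.
D↔B: latent back-door arc(s) into D.
size 0: {}; under {} D still reaches {B,T,V} ∋ B.
size 1: {C}, {S}, {T} …(+2); under {C} D still reaches {B,T,V} ∋ B.
size 2: {C,S}, {C,T}, {C,V} …(+7); under {C,S} D still reaches {B,T,V} ∋ B.
D↔B cannot be blocked by any observed set — no back-door set.
No mediator lies on a directed D→…→B path.
Neither criterion identifies P(B|do(D)) in this graph.

P(B|do(D)): not identifiable (no BD/FD set).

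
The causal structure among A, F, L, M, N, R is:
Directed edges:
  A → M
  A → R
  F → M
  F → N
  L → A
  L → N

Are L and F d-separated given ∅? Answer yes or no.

Bayes-Ball from L | ∅ reaches {A,M,N,R}.
F ∉ reach(L|∅) ⇒ L ⊥ F | ∅.

Yes — L ⊥ F | ∅.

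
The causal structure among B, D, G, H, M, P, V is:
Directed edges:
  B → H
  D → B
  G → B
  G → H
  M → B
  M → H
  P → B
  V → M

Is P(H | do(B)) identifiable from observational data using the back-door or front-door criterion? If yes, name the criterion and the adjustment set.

desc(B)\{B}={H}; candidates ⊆ {D,G,M,P,V}.
size 0: {}; under {} B still reaches {D,G,H,M,P,V} ∋ H.
size 1: {D}, {G}, {M} …(+2); under {D} B still reaches {G,H,M,P,V} ∋ H.
{G,M}: B⊥H given {G,M} in G with B→· removed — back-door holds.
P(H|do(B)) = Σ_{G,M} P(H|B,G,M)·P(G,M).

P(H|do(B)): backdoor, adjust for {G, M}.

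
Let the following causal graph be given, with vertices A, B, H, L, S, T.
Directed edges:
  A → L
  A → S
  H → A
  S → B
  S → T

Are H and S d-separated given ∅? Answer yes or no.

Bayes-Ball from H | ∅ reaches {A,B,L,S,T}.
S ∈ reach(H|∅) ⇒ H ⊥̸ S | ∅.

No — H and S are d-connected given ∅.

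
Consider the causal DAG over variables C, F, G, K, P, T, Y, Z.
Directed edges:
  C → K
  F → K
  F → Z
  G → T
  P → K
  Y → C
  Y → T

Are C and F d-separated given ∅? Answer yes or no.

Yes — C ⊥ F | ∅.

Bayes-Ball from C | ∅ reaches {K,T,Y}.
F ∉ reach(C|∅) ⇒ C ⊥ F | ∅.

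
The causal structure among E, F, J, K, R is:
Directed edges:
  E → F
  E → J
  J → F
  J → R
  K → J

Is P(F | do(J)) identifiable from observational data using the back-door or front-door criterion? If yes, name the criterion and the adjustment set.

desc(J)\{J}={F,R}; candidates ⊆ {E,K}.
size 0: {}; under {} J still reaches {E,F,K} ∋ F.
{E}: J⊥F given {E} in G with J→· removed — back-door holds.
P(F|do(J)) = Σ_{E} P(F|J,E)·P(E).

P(F|do(J)): backdoor, adjust for {E}.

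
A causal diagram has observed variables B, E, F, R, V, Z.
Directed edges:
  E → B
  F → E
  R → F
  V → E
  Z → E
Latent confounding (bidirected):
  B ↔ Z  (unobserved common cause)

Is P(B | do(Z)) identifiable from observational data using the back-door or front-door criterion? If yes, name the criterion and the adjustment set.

desc(Z)\{Z}={B,E}; candidates ⊆ {F,R,V}.
Z↔B: latent back-door arc(s) into Z.
size 0: {}; under {} Z still reaches {B} ∋ B.
size 1: {F}, {R}, {V}; under {F} Z still reaches {B} ∋ B.
size 2: {F,R}, {F,V}, {R,V}; under {F,R} Z still reaches {B} ∋ B.
Z↔B cannot be blocked by any observed set — no back-door set.
{E}: (i) intercepts every directed Z→B path; (ii) no back-door Z→{E}; (iii) {Z} blocks every back-door {E}→B. Front-door holds.
P(B|do(Z)) = Σ_{E} P(E|Z) Σ_{Z'} P(B|E,Z')P(Z').

P(B|do(Z)): frontdoor, adjust for {E}.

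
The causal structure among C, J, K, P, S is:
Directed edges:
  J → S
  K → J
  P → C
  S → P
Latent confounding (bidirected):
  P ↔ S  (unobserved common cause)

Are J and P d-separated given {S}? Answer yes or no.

No — J and P are d-connected given {S}.

Bayes-Ball from J | {S} reaches {C,K,P}.
P ∈ reach(J|{S}) ⇒ J ⊥̸ P | {S}.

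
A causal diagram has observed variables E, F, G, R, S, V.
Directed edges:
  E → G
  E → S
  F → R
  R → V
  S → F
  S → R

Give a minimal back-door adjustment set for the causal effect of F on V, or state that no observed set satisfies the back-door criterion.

desc(F)\{F}={R,V}; candidates ⊆ {E,G,S}.
size 0: {}; under {} F still reaches {E,G,R,S,V} ∋ V.
{S}: F⊥V given {S} in G with F→· removed — back-door holds.

F→V: minimal back-door set {S}.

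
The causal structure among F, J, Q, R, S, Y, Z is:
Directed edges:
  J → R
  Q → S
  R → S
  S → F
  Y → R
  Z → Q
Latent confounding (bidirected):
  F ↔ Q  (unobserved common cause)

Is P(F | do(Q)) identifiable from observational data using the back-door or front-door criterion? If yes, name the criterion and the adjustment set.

desc(Q)\{Q}={F,S}; candidates ⊆ {J,R,Y,Z}.
Q↔F: latent back-door arc(s) into Q.
size 0: {}; under {} Q still reaches {F,Z} ∋ F.
size 1: {J}, {R}, {Y} …(+1); under {J} Q still reaches {F,Z} ∋ F.
size 2: {J,R}, {J,Y}, {J,Z} …(+3); under {J,R} Q still reaches {F,Z} ∋ F.
Q↔F cannot be blocked by any observed set — no back-door set.
{S}: (i) intercepts every directed Q→F path; (ii) no back-door Q→{S}; (iii) {Q} blocks every back-door {S}→F. Front-door holds.
P(F|do(Q)) = Σ_{S} P(S|Q) Σ_{Q'} P(F|S,Q')P(Q').

P(F|do(Q)): frontdoor, adjust for {S}.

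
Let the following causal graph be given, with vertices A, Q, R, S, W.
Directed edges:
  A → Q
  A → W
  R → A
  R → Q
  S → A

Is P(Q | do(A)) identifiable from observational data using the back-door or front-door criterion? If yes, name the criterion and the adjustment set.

desc(A)\{A}={Q,W}; candidates ⊆ {R,S}.
size 0: {}; under {} A still reaches {Q,R,S} ∋ Q.
{R}: A⊥Q given {R} in G with A→· removed — back-door holds.
P(Q|do(A)) = Σ_{R} P(Q|A,R)·P(R).

P(Q|do(A)): backdoor, adjust for {R}.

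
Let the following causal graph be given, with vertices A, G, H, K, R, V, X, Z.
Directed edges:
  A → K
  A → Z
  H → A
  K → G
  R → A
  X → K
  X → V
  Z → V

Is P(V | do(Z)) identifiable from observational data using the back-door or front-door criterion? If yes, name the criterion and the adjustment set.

P(V|do(Z)): backdoor, adjust for ∅.

desc(Z)\{Z}={V}; candidates ⊆ {A,G,H,K,R,X}.
∅: Z⊥V given ∅ in G with Z→· removed — back-door holds.
P(V|do(Z)) = P(V|Z) — no adjustment needed.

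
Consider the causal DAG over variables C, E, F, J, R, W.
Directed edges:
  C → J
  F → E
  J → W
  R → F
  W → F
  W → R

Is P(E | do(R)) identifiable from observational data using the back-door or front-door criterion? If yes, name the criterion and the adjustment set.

P(E|do(R)): backdoor, adjust for {W}.

desc(R)\{R}={E,F}; candidates ⊆ {C,J,W}.
size 0: {}; under {} R still reaches {C,E,F,J,W} ∋ E.
{W}: R⊥E given {W} in G with R→· removed — back-door holds.
P(E|do(R)) = Σ_{W} P(E|R,W)·P(W).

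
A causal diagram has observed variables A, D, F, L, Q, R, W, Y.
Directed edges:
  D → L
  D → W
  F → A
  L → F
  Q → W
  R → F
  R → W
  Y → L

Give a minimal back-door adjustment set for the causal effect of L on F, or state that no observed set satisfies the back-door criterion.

desc(L)\{L}={A,F}; candidates ⊆ {D,Q,R,W,Y}.
∅: L⊥F given ∅ in G with L→· removed — back-door holds.

L→F: minimal back-door set ∅.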